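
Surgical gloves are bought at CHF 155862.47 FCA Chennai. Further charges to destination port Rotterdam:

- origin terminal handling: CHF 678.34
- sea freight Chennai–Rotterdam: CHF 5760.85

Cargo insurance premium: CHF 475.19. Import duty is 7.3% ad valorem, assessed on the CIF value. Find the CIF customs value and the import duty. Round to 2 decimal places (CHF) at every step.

CIF value: CHF 162776.85; import duty: CHF 11882.71

CIF = FCA price + pre-shipment costs + freight + insurance
CIF = 155862.47 + 678.34 + 5760.85 + 475.19 = 162776.85
Import duty = 162776.85 × 7.3% = 11882.71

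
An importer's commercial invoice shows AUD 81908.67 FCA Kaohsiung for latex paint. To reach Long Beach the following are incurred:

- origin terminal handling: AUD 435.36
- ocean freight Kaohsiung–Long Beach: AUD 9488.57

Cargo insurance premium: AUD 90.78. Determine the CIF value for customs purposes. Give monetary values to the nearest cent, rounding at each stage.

CIF value: AUD 91923.38

CIF = FCA price + pre-shipment costs + freight + insurance
CIF = 81908.67 + 435.36 + 9488.57 + 90.78 = 91923.38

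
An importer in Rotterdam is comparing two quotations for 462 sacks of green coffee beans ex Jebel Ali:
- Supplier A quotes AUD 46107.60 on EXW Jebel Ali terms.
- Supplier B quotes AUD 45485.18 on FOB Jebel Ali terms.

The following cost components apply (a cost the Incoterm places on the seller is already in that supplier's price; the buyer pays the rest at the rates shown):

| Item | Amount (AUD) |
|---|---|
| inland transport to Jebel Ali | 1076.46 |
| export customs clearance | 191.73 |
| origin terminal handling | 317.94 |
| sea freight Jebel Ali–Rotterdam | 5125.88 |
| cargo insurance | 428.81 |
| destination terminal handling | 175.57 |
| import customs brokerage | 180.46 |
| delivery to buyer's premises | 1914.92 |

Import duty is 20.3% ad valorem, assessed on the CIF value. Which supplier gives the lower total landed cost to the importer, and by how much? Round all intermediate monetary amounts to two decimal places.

Supplier A (EXW):
CIF value = EXW price + inland to port + export clearance + origin terminal + freight + insurance = 46107.60 + 1076.46 + 191.73 + 317.94 + 5125.88 + 428.81 = 53248.42
Import duty = 53248.42 × 20.3% = 10809.43
Buyer bears (A): 1076.46 + 191.73 + 317.94 + 5125.88 + 428.81 + 175.57 + 180.46 + 1914.92 = 9411.77
Landed cost (A) = invoice 46107.60 + 9411.77 + duty 10809.43 = 66328.80
Supplier B (FOB):
CIF value = FOB price + freight + insurance = 45485.18 + 5125.88 + 428.81 = 51039.87
Import duty = 51039.87 × 20.3% = 10361.09
Buyer bears (B): 5125.88 + 428.81 + 175.57 + 180.46 + 1914.92 = 7825.64
Landed cost (B) = invoice 45485.18 + 7825.64 + duty 10361.09 = 63671.91
Difference = |66328.80 − 63671.91| = 2656.89

Supplier B is cheaper by AUD 2656.89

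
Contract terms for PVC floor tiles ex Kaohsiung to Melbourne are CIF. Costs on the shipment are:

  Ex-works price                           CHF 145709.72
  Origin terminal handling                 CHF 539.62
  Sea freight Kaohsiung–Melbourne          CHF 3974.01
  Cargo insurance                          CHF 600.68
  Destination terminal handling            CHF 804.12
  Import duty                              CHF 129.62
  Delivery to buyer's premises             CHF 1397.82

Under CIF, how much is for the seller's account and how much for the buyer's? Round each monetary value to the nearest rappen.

Seller: CHF 150824.03; buyer: CHF 2331.56

CIF: the seller pays costs through ocean freight and marine insurance to the destination port.
Seller's account: goods 145709.72 + origin terminal 539.62 + freight 3974.01 + insurance 600.68 = 150824.03
Buyer's account: destination terminal 804.12 + duty 129.62 + delivery 1397.82 = 2331.56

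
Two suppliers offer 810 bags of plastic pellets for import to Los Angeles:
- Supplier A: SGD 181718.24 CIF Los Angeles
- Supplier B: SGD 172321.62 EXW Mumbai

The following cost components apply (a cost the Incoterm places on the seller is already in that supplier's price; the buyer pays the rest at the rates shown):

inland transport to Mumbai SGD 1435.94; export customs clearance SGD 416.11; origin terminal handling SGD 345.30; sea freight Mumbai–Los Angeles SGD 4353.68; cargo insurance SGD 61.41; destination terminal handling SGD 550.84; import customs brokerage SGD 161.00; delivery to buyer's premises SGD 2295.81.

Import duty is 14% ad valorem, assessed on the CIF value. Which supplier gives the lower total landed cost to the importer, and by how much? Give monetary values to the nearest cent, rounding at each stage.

Supplier A (CIF):
The CIF price already equals the CIF value: 181718.24
Import duty = 181718.24 × 14% = 25440.55
Buyer bears (A): 550.84 + 161.00 + 2295.81 = 3007.65
Landed cost (A) = invoice 181718.24 + 3007.65 + duty 25440.55 = 210166.44
Supplier B (EXW):
CIF value = EXW price + inland to port + export clearance + origin terminal + freight + insurance = 172321.62 + 1435.94 + 416.11 + 345.30 + 4353.68 + 61.41 = 178934.06
Import duty = 178934.06 × 14% = 25050.77
Buyer bears (B): 1435.94 + 416.11 + 345.30 + 4353.68 + 61.41 + 550.84 + 161.00 + 2295.81 = 9620.09
Landed cost (B) = invoice 172321.62 + 9620.09 + duty 25050.77 = 206992.48
Difference = |210166.44 − 206992.48| = 3173.96

Supplier B is cheaper by SGD 3173.96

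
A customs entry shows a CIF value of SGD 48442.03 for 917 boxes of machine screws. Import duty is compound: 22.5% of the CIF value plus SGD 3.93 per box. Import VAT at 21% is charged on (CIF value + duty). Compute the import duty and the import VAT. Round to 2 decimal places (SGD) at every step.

Import duty: SGD 14503.27; import VAT: SGD 13218.51

Ad valorem component: 48442.03 × 22.5% = 10899.46
Specific component: 917 × 3.93 = 3603.81
Import duty = 10899.46 + 3603.81 = 14503.27
VAT base = CIF + duty = 48442.03 + 14503.27 = 62945.30
Import VAT = 62945.30 × 21% = 13218.51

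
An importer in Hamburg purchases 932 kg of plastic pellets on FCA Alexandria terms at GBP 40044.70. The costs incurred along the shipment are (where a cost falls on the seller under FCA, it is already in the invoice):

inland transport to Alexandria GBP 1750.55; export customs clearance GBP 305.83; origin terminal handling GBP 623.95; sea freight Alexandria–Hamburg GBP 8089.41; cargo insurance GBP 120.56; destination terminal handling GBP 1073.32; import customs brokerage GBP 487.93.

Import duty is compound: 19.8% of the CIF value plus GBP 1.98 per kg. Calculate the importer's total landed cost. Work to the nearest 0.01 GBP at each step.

Total landed cost: GBP 61963.20

FCA: the seller delivers export-cleared goods to the carrier; the buyer bears costs from that point.
Already in the invoice (seller's account under FCA): inland to port, export clearance — exclude.
CIF value = FCA price + origin terminal + freight + insurance = 40044.70 + 623.95 + 8089.41 + 120.56 = 48878.62
Ad valorem component: 48878.62 × 19.8% = 9677.97
Specific component: 932 × 1.98 = 1845.36
Import duty = 9677.97 + 1845.36 = 11523.33
Buyer bears: origin terminal 623.95 + freight 8089.41 + insurance 120.56 + destination terminal 1073.32 + brokerage 487.93 + duty 11523.33 = 21918.50
Landed cost = invoice 40044.70 + 21918.50 = 61963.20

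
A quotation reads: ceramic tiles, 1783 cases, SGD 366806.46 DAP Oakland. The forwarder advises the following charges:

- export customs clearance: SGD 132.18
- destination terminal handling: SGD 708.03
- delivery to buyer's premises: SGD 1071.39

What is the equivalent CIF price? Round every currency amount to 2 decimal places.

CIF price: SGD 365027.04

Not relevant to the conversion: export clearance — on the seller under both DAP and CIF; already in the DAP price and stays in the CIF price.
From DAP to CIF, the seller no longer bears: destination terminal, delivery.
CIF price = 366806.46 − 708.03 − 1071.39 = 365027.04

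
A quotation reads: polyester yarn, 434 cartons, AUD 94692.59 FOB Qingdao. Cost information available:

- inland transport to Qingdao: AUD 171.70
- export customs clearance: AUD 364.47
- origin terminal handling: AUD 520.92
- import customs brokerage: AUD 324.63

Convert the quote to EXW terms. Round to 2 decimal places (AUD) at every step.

Not relevant to the conversion: brokerage — on the buyer under both terms; not part of either seller's price.
From FOB to EXW, the seller no longer bears: inland to port, export clearance, origin terminal.
EXW price = 94692.59 − 171.70 − 364.47 − 520.92 = 93635.50

EXW price: AUD 93635.50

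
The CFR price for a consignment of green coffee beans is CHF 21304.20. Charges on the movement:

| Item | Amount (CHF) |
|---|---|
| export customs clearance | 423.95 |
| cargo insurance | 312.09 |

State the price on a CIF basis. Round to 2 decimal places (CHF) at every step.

Not relevant to the conversion: export clearance — on the seller under both CFR and CIF; already in the CFR price and stays in the CIF price.
From CFR to CIF, the seller additionally bears: insurance.
CIF price = 21304.20 + 312.09 = 21616.29

CIF price: CHF 21616.29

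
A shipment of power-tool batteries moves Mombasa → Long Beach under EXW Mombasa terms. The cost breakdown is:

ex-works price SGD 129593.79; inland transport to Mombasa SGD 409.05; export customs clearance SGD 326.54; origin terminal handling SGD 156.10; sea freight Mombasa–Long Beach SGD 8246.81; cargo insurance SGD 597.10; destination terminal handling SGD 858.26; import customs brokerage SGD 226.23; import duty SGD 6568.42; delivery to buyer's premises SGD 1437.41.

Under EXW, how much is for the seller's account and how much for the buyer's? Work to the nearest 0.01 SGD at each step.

Seller: SGD 129593.79; buyer: SGD 18825.92

EXW: the seller makes goods available at their premises; the buyer bears all onward costs.
Seller's account: goods 129593.79 = 129593.79
Buyer's account: inland to port 409.05 + export clearance 326.54 + origin terminal 156.10 + freight 8246.81 + insurance 597.10 + destination terminal 858.26 + brokerage 226.23 + duty 6568.42 + delivery 1437.41 = 18825.92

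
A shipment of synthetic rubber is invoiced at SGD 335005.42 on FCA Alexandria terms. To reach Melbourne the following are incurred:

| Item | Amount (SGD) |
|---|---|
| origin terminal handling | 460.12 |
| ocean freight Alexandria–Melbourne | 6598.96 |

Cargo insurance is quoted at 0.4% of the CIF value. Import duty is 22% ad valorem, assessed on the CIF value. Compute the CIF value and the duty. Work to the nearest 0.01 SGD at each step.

CIF value: SGD 343438.25; import duty: SGD 75556.42

Let C be the CIF value. C = FCA price + pre-shipment costs + freight + 0.4% × C
C − 0.4% × C = 335005.42 + 460.12 + 6598.96
0.996 × C = 342064.50
C = 342064.50 / 0.996 = 343438.25
Insurance premium = 0.4% × 343438.25 = 1373.75
Import duty = 343438.25 × 22% = 75556.42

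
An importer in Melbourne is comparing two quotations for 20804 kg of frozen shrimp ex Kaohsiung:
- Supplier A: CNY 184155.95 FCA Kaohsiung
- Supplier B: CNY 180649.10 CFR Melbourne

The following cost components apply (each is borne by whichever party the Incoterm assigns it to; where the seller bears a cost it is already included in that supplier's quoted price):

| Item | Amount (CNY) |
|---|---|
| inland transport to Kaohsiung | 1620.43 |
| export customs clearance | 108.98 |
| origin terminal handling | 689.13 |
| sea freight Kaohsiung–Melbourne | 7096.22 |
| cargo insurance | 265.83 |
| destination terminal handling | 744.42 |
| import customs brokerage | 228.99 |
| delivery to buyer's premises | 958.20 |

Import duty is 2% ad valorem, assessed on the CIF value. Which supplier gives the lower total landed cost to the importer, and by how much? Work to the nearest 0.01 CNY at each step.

Supplier A (FCA):
CIF value = FCA price + origin terminal + freight + insurance = 184155.95 + 689.13 + 7096.22 + 265.83 = 192207.13
Import duty = 192207.13 × 2% = 3844.14
Buyer bears (A): 689.13 + 7096.22 + 265.83 + 744.42 + 228.99 + 958.20 = 9982.79
Landed cost (A) = invoice 184155.95 + 9982.79 + duty 3844.14 = 197982.88
Supplier B (CFR):
CIF value = CFR price + insurance = 180649.10 + 265.83 = 180914.93
Import duty = 180914.93 × 2% = 3618.30
Buyer bears (B): 265.83 + 744.42 + 228.99 + 958.20 = 2197.44
Landed cost (B) = invoice 180649.10 + 2197.44 + duty 3618.30 = 186464.84
Difference = |197982.88 − 186464.84| = 11518.04

Supplier B is cheaper by CNY 11518.04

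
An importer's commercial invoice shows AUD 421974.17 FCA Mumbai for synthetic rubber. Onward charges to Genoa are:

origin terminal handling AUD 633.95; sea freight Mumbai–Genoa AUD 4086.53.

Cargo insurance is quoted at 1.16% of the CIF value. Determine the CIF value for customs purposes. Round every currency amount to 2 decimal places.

Let C be the CIF value. C = FCA price + pre-shipment costs + freight + 1.16% × C
C − 1.16% × C = 421974.17 + 633.95 + 4086.53
0.9884 × C = 426694.65
C = 426694.65 / 0.9884 = 431702.40
Insurance premium = 1.16% × 431702.40 = 5007.75

CIF value: AUD 431702.40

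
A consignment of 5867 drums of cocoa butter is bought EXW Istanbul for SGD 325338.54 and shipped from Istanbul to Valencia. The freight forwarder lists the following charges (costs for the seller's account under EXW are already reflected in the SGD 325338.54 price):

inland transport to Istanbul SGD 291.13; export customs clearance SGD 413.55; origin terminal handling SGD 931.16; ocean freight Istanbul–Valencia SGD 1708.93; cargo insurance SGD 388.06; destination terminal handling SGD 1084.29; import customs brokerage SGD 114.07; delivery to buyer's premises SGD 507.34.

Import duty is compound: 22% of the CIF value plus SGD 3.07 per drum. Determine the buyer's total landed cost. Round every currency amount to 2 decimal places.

EXW: the seller makes goods available at their premises; the buyer bears all onward costs.
CIF value = EXW price + inland to port + export clearance + origin terminal + freight + insurance = 325338.54 + 291.13 + 413.55 + 931.16 + 1708.93 + 388.06 = 329071.37
Ad valorem component: 329071.37 × 22% = 72395.70
Specific component: 5867 × 3.07 = 18011.69
Import duty = 72395.70 + 18011.69 = 90407.39
Buyer bears: inland to port 291.13 + export clearance 413.55 + origin terminal 931.16 + freight 1708.93 + insurance 388.06 + destination terminal 1084.29 + brokerage 114.07 + delivery 507.34 + duty 90407.39 = 95845.92
Landed cost = invoice 325338.54 + 95845.92 = 421184.46

Total landed cost: SGD 421184.46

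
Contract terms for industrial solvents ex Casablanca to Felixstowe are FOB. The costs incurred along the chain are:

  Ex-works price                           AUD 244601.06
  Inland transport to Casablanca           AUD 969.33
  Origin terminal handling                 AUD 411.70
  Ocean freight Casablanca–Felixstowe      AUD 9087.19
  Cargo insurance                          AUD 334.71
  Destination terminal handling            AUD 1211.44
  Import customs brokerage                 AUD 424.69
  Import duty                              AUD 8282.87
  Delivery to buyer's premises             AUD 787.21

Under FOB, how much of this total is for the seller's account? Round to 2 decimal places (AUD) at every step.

Seller's account: AUD 245982.09

FOB: the seller bears costs until goods are on board at the origin port; the buyer bears freight, insurance and all costs thereafter.
Seller's account: goods 244601.06 + inland to port 969.33 + origin terminal 411.70 = 245982.09
Buyer's account: freight 9087.19 + insurance 334.71 + destination terminal 1211.44 + brokerage 424.69 + duty 8282.87 + delivery 787.21 = 20128.11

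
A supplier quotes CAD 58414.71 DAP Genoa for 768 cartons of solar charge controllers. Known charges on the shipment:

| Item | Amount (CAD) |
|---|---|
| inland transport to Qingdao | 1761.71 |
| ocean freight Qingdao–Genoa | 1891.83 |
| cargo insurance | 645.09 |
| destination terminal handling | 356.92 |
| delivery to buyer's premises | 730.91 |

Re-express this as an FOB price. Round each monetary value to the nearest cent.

FOB price: CAD 54789.96

Not relevant to the conversion: inland to port — on the seller under both DAP and FOB; already in the DAP price and stays in the FOB price.
From DAP to FOB, the seller no longer bears: freight, insurance, destination terminal, delivery.
FOB price = 58414.71 − 1891.83 − 645.09 − 356.92 − 730.91 = 54789.96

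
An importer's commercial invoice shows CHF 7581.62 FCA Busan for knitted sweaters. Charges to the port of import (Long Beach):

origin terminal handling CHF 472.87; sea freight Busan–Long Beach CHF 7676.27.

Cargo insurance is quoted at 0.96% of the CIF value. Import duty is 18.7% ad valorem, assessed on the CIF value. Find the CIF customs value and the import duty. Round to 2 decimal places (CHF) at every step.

Let C be the CIF value. C = FCA price + pre-shipment costs + freight + 0.96% × C
C − 0.96% × C = 7581.62 + 472.87 + 7676.27
0.9904 × C = 15730.76
C = 15730.76 / 0.9904 = 15883.24
Insurance premium = 0.96% × 15883.24 = 152.48
Import duty = 15883.24 × 18.7% = 2970.17

CIF value: CHF 15883.24; import duty: CHF 2970.17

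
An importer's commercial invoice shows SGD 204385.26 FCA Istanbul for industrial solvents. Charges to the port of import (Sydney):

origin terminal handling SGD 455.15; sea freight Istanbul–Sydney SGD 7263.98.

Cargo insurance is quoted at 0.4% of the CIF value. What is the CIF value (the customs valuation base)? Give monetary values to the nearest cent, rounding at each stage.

CIF value: SGD 212956.21

Let C be the CIF value. C = FCA price + pre-shipment costs + freight + 0.4% × C
C − 0.4% × C = 204385.26 + 455.15 + 7263.98
0.996 × C = 212104.39
C = 212104.39 / 0.996 = 212956.21
Insurance premium = 0.4% × 212956.21 = 851.82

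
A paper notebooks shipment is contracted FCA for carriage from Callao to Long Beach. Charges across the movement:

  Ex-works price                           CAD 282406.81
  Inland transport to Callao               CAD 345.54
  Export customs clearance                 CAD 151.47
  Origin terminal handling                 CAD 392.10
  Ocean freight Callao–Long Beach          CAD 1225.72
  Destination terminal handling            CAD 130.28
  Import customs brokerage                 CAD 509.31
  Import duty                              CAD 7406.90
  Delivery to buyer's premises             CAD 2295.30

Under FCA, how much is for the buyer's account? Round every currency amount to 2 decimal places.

Buyer's account: CAD 11959.61

FCA: the seller delivers export-cleared goods to the carrier; the buyer bears costs from that point.
Seller's account: goods 282406.81 + inland to port 345.54 + export clearance 151.47 = 282903.82
Buyer's account: origin terminal 392.10 + freight 1225.72 + destination terminal 130.28 + brokerage 509.31 + duty 7406.90 + delivery 2295.30 = 11959.61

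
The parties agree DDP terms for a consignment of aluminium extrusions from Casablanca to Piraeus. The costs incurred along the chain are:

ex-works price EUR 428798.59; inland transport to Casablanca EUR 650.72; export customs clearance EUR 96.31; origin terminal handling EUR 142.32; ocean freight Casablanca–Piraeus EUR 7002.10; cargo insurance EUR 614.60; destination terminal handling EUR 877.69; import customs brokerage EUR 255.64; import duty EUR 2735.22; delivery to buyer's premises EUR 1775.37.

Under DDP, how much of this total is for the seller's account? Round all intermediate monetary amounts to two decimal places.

Seller's account: EUR 442948.56

DDP: the seller bears all costs including import duty.
Seller's account: goods 428798.59 + inland to port 650.72 + export clearance 96.31 + origin terminal 142.32 + freight 7002.10 + insurance 614.60 + destination terminal 877.69 + brokerage 255.64 + duty 2735.22 + delivery 1775.37 = 442948.56
Buyer's account: 0.00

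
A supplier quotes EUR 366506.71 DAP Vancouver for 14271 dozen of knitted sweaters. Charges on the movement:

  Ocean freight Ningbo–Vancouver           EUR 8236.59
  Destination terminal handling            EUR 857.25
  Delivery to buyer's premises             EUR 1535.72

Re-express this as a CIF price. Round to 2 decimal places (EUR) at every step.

CIF price: EUR 364113.74

Not relevant to the conversion: freight — on the seller under both DAP and CIF; already in the DAP price and stays in the CIF price.
From DAP to CIF, the seller no longer bears: destination terminal, delivery.
CIF price = 366506.71 − 857.25 − 1535.72 = 364113.74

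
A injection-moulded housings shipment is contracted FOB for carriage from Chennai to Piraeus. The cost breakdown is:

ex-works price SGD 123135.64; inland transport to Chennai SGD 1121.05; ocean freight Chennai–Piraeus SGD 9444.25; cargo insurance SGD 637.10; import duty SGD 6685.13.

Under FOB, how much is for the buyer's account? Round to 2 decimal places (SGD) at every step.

FOB: the seller bears costs until goods are on board at the origin port; the buyer bears freight, insurance and all costs thereafter.
Seller's account: goods 123135.64 + inland to port 1121.05 = 124256.69
Buyer's account: freight 9444.25 + insurance 637.10 + duty 6685.13 = 16766.48

Buyer's account: SGD 16766.48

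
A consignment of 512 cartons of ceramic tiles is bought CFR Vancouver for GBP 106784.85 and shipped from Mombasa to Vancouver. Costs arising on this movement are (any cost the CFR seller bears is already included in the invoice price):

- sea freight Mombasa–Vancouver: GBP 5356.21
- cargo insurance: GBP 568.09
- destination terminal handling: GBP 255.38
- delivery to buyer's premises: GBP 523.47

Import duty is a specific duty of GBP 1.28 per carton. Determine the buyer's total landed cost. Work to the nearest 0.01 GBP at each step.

CFR: the seller pays costs through ocean freight to the destination port, but not insurance.
Already in the invoice (seller's account under CFR): freight — exclude.
CIF value = CFR price + insurance = 106784.85 + 568.09 = 107352.94
Import duty = 512 × 1.28 = 655.36
Buyer bears: insurance 568.09 + destination terminal 255.38 + delivery 523.47 + duty 655.36 = 2002.30
Landed cost = invoice 106784.85 + 2002.30 = 108787.15

Total landed cost: GBP 108787.15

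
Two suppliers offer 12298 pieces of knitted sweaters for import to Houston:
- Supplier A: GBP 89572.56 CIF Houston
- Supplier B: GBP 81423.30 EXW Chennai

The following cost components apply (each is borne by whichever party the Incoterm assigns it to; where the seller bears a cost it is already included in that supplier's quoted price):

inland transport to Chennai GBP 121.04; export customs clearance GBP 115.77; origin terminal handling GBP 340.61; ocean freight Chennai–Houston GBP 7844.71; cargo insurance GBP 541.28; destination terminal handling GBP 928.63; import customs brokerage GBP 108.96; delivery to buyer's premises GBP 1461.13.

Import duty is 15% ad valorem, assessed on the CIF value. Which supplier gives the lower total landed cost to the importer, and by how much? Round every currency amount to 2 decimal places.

Supplier A is cheaper by GBP 936.28

Supplier A (CIF):
The CIF price already equals the CIF value: 89572.56
Import duty = 89572.56 × 15% = 13435.88
Buyer bears (A): 928.63 + 108.96 + 1461.13 = 2498.72
Landed cost (A) = invoice 89572.56 + 2498.72 + duty 13435.88 = 105507.16
Supplier B (EXW):
CIF value = EXW price + inland to port + export clearance + origin terminal + freight + insurance = 81423.30 + 121.04 + 115.77 + 340.61 + 7844.71 + 541.28 = 90386.71
Import duty = 90386.71 × 15% = 13558.01
Buyer bears (B): 121.04 + 115.77 + 340.61 + 7844.71 + 541.28 + 928.63 + 108.96 + 1461.13 = 11462.13
Landed cost (B) = invoice 81423.30 + 11462.13 + duty 13558.01 = 106443.44
Difference = |105507.16 − 106443.44| = 936.28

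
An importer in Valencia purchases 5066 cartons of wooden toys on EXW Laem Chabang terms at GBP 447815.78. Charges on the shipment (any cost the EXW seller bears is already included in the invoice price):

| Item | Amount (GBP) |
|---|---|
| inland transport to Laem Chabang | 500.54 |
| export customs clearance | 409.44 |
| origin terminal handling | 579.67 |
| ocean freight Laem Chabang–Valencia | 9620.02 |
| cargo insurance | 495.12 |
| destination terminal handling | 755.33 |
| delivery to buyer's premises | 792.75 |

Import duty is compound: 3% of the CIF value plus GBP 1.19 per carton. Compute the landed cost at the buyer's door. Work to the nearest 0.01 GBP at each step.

EXW: the seller makes goods available at their premises; the buyer bears all onward costs.
CIF value = EXW price + inland to port + export clearance + origin terminal + freight + insurance = 447815.78 + 500.54 + 409.44 + 579.67 + 9620.02 + 495.12 = 459420.57
Ad valorem component: 459420.57 × 3% = 13782.62
Specific component: 5066 × 1.19 = 6028.54
Import duty = 13782.62 + 6028.54 = 19811.16
Buyer bears: inland to port 500.54 + export clearance 409.44 + origin terminal 579.67 + freight 9620.02 + insurance 495.12 + destination terminal 755.33 + delivery 792.75 + duty 19811.16 = 32964.03
Landed cost = invoice 447815.78 + 32964.03 = 480779.81

Total landed cost: GBP 480779.81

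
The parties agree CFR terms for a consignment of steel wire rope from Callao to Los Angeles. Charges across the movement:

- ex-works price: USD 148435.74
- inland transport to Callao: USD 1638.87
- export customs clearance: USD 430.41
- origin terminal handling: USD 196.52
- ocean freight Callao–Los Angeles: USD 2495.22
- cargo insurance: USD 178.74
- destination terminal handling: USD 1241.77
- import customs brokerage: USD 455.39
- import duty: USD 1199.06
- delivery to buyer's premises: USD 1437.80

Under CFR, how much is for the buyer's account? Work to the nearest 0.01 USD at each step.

CFR: the seller pays costs through ocean freight to the destination port, but not insurance.
Seller's account: goods 148435.74 + inland to port 1638.87 + export clearance 430.41 + origin terminal 196.52 + freight 2495.22 = 153196.76
Buyer's account: insurance 178.74 + destination terminal 1241.77 + brokerage 455.39 + duty 1199.06 + delivery 1437.80 = 4512.76

Buyer's account: USD 4512.76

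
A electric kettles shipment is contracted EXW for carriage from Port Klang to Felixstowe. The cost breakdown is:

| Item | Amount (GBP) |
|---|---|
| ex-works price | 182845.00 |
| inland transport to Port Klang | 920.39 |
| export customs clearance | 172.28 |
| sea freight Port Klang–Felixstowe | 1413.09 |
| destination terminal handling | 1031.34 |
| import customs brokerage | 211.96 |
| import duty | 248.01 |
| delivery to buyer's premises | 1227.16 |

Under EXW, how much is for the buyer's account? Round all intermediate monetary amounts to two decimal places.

EXW: the seller makes goods available at their premises; the buyer bears all onward costs.
Seller's account: goods 182845.00 = 182845.00
Buyer's account: inland to port 920.39 + export clearance 172.28 + freight 1413.09 + destination terminal 1031.34 + brokerage 211.96 + duty 248.01 + delivery 1227.16 = 5224.23

Buyer's account: GBP 5224.23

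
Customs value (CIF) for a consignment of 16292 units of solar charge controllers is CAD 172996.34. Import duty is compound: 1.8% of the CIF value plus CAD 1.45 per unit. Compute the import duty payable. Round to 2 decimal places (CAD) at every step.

Ad valorem component: 172996.34 × 1.8% = 3113.93
Specific component: 16292 × 1.45 = 23623.40
Import duty = 3113.93 + 23623.40 = 26737.33

Import duty: CAD 26737.33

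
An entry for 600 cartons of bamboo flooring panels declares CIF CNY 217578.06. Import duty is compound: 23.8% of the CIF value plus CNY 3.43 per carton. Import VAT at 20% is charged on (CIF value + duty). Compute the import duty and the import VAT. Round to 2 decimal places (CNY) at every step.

Ad valorem component: 217578.06 × 23.8% = 51783.58
Specific component: 600 × 3.43 = 2058.00
Import duty = 51783.58 + 2058.00 = 53841.58
VAT base = CIF + duty = 217578.06 + 53841.58 = 271419.64
Import VAT = 271419.64 × 20% = 54283.93

Import duty: CNY 53841.58; import VAT: CNY 54283.93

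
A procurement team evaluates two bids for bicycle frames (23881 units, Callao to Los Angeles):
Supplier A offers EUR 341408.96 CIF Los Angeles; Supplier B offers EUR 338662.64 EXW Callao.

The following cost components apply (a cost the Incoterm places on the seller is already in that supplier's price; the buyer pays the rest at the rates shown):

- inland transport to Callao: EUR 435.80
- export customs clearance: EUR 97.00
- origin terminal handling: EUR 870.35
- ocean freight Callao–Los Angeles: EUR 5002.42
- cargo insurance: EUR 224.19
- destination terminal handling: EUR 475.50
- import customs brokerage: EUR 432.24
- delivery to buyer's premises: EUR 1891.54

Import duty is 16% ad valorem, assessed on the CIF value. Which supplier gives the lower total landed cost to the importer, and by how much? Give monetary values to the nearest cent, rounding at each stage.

Supplier A (CIF):
The CIF price already equals the CIF value: 341408.96
Import duty = 341408.96 × 16% = 54625.43
Buyer bears (A): 475.50 + 432.24 + 1891.54 = 2799.28
Landed cost (A) = invoice 341408.96 + 2799.28 + duty 54625.43 = 398833.67
Supplier B (EXW):
CIF value = EXW price + inland to port + export clearance + origin terminal + freight + insurance = 338662.64 + 435.80 + 97.00 + 870.35 + 5002.42 + 224.19 = 345292.40
Import duty = 345292.40 × 16% = 55246.78
Buyer bears (B): 435.80 + 97.00 + 870.35 + 5002.42 + 224.19 + 475.50 + 432.24 + 1891.54 = 9429.04
Landed cost (B) = invoice 338662.64 + 9429.04 + duty 55246.78 = 403338.46
Difference = |398833.67 − 403338.46| = 4504.79

Supplier A is cheaper by EUR 4504.79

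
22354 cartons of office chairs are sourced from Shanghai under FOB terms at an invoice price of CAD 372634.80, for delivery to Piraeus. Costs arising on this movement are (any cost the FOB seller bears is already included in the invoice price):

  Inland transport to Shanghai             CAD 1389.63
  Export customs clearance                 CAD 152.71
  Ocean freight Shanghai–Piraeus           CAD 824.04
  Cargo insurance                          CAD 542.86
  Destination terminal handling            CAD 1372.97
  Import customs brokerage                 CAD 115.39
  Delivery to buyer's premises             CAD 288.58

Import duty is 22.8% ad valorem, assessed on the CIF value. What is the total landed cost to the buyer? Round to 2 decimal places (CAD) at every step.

FOB: the seller bears costs until goods are on board at the origin port; the buyer bears freight, insurance and all costs thereafter.
Already in the invoice (seller's account under FOB): inland to port, export clearance — exclude.
CIF value = FOB price + freight + insurance = 372634.80 + 824.04 + 542.86 = 374001.70
Import duty = 374001.70 × 22.8% = 85272.39
Buyer bears: freight 824.04 + insurance 542.86 + destination terminal 1372.97 + brokerage 115.39 + delivery 288.58 + duty 85272.39 = 88416.23
Landed cost = invoice 372634.80 + 88416.23 = 461051.03

Total landed cost: CAD 461051.03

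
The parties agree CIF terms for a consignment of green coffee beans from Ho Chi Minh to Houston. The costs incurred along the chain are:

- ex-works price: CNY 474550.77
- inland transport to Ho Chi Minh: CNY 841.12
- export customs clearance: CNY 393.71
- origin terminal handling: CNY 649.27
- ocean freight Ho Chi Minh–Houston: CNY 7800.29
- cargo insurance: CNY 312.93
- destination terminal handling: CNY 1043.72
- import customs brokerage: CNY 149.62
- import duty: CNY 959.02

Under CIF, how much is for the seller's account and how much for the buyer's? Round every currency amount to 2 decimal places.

Seller: CNY 484548.09; buyer: CNY 2152.36

CIF: the seller pays costs through ocean freight and marine insurance to the destination port.
Seller's account: goods 474550.77 + inland to port 841.12 + export clearance 393.71 + origin terminal 649.27 + freight 7800.29 + insurance 312.93 = 484548.09
Buyer's account: destination terminal 1043.72 + brokerage 149.62 + duty 959.02 = 2152.36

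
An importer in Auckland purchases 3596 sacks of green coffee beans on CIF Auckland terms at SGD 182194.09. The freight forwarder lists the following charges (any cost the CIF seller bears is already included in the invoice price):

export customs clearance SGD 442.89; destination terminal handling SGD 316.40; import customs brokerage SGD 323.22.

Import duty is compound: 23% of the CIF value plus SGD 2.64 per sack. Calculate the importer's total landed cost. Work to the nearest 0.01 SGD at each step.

Total landed cost: SGD 234231.79

CIF: the seller pays costs through ocean freight and marine insurance to the destination port.
Already in the invoice (seller's account under CIF): export clearance — exclude.
The CIF price already equals the CIF value: 182194.09
Ad valorem component: 182194.09 × 23% = 41904.64
Specific component: 3596 × 2.64 = 9493.44
Import duty = 41904.64 + 9493.44 = 51398.08
Buyer bears: destination terminal 316.40 + brokerage 323.22 + duty 51398.08 = 52037.70
Landed cost = invoice 182194.09 + 52037.70 = 234231.79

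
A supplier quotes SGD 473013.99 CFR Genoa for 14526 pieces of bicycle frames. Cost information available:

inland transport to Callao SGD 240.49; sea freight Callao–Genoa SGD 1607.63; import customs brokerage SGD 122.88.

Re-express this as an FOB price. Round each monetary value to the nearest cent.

FOB price: SGD 471406.36

Not relevant to the conversion: inland to port — on the seller under both CFR and FOB; already in the CFR price and stays in the FOB price. brokerage — on the buyer under both terms; not part of either seller's price.
From CFR to FOB, the seller no longer bears: freight.
FOB price = 473013.99 − 1607.63 = 471406.36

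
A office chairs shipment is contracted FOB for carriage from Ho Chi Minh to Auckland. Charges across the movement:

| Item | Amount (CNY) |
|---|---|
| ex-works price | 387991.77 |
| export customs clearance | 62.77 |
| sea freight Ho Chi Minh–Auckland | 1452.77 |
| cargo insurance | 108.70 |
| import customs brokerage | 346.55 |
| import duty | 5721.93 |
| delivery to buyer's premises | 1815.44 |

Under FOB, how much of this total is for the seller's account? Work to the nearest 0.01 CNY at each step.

Seller's account: CNY 388054.54

FOB: the seller bears costs until goods are on board at the origin port; the buyer bears freight, insurance and all costs thereafter.
Seller's account: goods 387991.77 + export clearance 62.77 = 388054.54
Buyer's account: freight 1452.77 + insurance 108.70 + brokerage 346.55 + duty 5721.93 + delivery 1815.44 = 9445.39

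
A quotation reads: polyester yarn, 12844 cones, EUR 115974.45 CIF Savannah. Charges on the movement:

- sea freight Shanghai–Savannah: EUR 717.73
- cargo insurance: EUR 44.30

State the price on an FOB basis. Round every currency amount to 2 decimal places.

From CIF to FOB, the seller no longer bears: freight, insurance.
FOB price = 115974.45 − 717.73 − 44.30 = 115212.42

FOB price: EUR 115212.42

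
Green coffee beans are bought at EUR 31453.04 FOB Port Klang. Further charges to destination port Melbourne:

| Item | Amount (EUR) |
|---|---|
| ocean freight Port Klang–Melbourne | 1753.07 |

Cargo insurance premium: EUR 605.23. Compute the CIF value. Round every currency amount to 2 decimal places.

CIF value: EUR 33811.34

CIF = FOB price + freight + insurance
CIF = 31453.04 + 1753.07 + 605.23 = 33811.34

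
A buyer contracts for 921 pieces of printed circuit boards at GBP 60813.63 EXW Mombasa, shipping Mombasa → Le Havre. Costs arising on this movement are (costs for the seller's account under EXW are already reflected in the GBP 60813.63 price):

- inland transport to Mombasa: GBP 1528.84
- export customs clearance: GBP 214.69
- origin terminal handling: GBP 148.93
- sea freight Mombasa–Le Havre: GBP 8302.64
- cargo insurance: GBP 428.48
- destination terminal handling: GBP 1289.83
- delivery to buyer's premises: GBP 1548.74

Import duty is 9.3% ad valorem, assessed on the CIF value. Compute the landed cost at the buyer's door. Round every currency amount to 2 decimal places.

Total landed cost: GBP 80919.44

EXW: the seller makes goods available at their premises; the buyer bears all onward costs.
CIF value = EXW price + inland to port + export clearance + origin terminal + freight + insurance = 60813.63 + 1528.84 + 214.69 + 148.93 + 8302.64 + 428.48 = 71437.21
Import duty = 71437.21 × 9.3% = 6643.66
Buyer bears: inland to port 1528.84 + export clearance 214.69 + origin terminal 148.93 + freight 8302.64 + insurance 428.48 + destination terminal 1289.83 + delivery 1548.74 + duty 6643.66 = 20105.81
Landed cost = invoice 60813.63 + 20105.81 = 80919.44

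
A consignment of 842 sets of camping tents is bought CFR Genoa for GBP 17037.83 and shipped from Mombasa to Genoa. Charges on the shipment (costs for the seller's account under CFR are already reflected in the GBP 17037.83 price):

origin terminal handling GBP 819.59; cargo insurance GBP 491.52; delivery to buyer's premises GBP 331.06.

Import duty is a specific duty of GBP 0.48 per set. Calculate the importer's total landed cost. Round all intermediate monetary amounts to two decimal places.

Total landed cost: GBP 18264.57

CFR: the seller pays costs through ocean freight to the destination port, but not insurance.
Already in the invoice (seller's account under CFR): origin terminal — exclude.
CIF value = CFR price + insurance = 17037.83 + 491.52 = 17529.35
Import duty = 842 × 0.48 = 404.16
Buyer bears: insurance 491.52 + delivery 331.06 + duty 404.16 = 1226.74
Landed cost = invoice 17037.83 + 1226.74 = 18264.57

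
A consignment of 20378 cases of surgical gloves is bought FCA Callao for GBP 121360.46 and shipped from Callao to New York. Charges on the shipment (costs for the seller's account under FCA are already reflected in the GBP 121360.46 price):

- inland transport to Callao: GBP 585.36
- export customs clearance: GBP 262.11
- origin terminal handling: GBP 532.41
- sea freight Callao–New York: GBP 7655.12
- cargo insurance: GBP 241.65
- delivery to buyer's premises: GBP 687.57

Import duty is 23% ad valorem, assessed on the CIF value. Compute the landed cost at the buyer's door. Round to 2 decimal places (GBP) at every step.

FCA: the seller delivers export-cleared goods to the carrier; the buyer bears costs from that point.
Already in the invoice (seller's account under FCA): inland to port, export clearance — exclude.
CIF value = FCA price + origin terminal + freight + insurance = 121360.46 + 532.41 + 7655.12 + 241.65 = 129789.64
Import duty = 129789.64 × 23% = 29851.62
Buyer bears: origin terminal 532.41 + freight 7655.12 + insurance 241.65 + delivery 687.57 + duty 29851.62 = 38968.37
Landed cost = invoice 121360.46 + 38968.37 = 160328.83

Total landed cost: GBP 160328.83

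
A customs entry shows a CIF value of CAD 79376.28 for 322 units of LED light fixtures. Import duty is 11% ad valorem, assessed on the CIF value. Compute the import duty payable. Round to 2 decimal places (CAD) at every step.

Import duty: CAD 8731.39

Import duty = 79376.28 × 11% = 8731.39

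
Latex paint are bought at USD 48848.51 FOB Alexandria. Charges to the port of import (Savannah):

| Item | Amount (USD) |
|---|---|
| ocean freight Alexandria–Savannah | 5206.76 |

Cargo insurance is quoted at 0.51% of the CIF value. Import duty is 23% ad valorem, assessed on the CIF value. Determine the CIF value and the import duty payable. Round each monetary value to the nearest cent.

CIF value: USD 54332.37; import duty: USD 12496.45

Let C be the CIF value. C = FOB price + freight + 0.51% × C
C − 0.51% × C = 48848.51 + 5206.76
0.9949 × C = 54055.27
C = 54055.27 / 0.9949 = 54332.37
Insurance premium = 0.51% × 54332.37 = 277.10
Import duty = 54332.37 × 23% = 12496.45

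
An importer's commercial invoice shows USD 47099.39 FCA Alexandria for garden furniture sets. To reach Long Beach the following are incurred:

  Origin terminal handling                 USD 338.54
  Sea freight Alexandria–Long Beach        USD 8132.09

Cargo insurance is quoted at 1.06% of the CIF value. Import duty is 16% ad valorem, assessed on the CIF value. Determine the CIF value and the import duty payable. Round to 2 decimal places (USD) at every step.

Let C be the CIF value. C = FCA price + pre-shipment costs + freight + 1.06% × C
C − 1.06% × C = 47099.39 + 338.54 + 8132.09
0.9894 × C = 55570.02
C = 55570.02 / 0.9894 = 56165.37
Insurance premium = 1.06% × 56165.37 = 595.35
Import duty = 56165.37 × 16% = 8986.46

CIF value: USD 56165.37; import duty: USD 8986.46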